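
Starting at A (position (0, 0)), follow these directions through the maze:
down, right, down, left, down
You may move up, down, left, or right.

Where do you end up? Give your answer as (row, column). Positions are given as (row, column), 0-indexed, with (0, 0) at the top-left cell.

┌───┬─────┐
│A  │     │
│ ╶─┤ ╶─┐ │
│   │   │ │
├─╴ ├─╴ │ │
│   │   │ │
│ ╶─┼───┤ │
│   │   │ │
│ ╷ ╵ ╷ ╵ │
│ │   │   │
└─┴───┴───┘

Following directions step by step:
Start: (0, 0)
  down: (0, 0) → (1, 0)
  right: (1, 0) → (1, 1)
  down: (1, 1) → (2, 1)
  left: (2, 1) → (2, 0)
  down: (2, 0) → (3, 0)
Final position: (3, 0)

Path taken:

┌───┬─────┐
│A  │     │
│ ╶─┤ ╶─┐ │
│↳ ↓│   │ │
├─╴ ├─╴ │ │
│↓ ↲│   │ │
│ ╶─┼───┤ │
│B  │   │ │
│ ╷ ╵ ╷ ╵ │
│ │   │   │
└─┴───┴───┘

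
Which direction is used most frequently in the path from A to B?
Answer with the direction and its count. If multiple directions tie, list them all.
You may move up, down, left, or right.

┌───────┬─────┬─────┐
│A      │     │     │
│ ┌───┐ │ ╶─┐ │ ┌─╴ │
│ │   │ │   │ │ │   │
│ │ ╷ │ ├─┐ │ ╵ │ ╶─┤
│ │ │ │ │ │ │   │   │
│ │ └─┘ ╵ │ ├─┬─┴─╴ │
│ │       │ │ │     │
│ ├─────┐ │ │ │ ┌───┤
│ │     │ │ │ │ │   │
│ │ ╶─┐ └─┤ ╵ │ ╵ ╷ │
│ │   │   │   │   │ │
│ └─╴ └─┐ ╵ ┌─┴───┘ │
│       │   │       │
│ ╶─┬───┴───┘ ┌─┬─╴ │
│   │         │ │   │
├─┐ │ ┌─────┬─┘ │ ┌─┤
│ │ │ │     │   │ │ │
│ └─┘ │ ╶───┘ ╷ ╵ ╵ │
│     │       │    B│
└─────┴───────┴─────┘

Directions: down, down, down, down, down, down, right, right, up, left, up, right, right, down, right, down, right, up, up, up, up, up, left, up, right, right, down, down, right, up, up, right, right, down, left, down, right, down, left, left, down, down, right, up, right, down, down, down, left, down, down, right
Counts: {'down': 20, 'right': 15, 'up': 11, 'left': 6}
Most common: down (20 times)

Solution:

┌───────┬─────┬─────┐
│A      │↱ → ↓│↱ → ↓│
│ ┌───┐ │ ╶─┐ │ ┌─╴ │
│↓│   │ │↑ ↰│↓│↑│↓ ↲│
│ │ ╷ │ ├─┐ │ ╵ │ ╶─┤
│↓│ │ │ │ │↑│↳ ↑│↳ ↓│
│ │ └─┘ ╵ │ ├─┬─┴─╴ │
│↓│       │↑│ │↓ ← ↲│
│ ├─────┐ │ │ │ ┌───┤
│↓│↱ → ↓│ │↑│ │↓│↱ ↓│
│ │ ╶─┐ └─┤ ╵ │ ╵ ╷ │
│↓│↑ ↰│↳ ↓│↑  │↳ ↑│↓│
│ └─╴ └─┐ ╵ ┌─┴───┘ │
│↳ → ↑  │↳ ↑│      ↓│
│ ╶─┬───┴───┘ ┌─┬─╴ │
│   │         │ │↓ ↲│
├─┐ │ ┌─────┬─┘ │ ┌─┤
│ │ │ │     │   │↓│ │
│ └─┘ │ ╶───┘ ╷ ╵ ╵ │
│     │       │  ↳ B│
└─────┴───────┴─────┘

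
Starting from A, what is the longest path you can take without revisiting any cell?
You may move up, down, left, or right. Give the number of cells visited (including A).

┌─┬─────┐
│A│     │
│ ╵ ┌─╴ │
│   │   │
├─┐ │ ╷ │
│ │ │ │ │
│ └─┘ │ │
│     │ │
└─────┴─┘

Finding longest simple path using DFS:
Start: (0, 0)
Longest path visits 13 cells
Path: A → down → right → up → right → right → down → left → down → down → left → left → up

Solution:

┌─┬─────┐
│A│↱ → ↓│
│ ╵ ┌─╴ │
│↳ ↑│↓ ↲│
├─┐ │ ╷ │
│B│ │↓│ │
│ └─┘ │ │
│↑ ← ↲│ │
└─────┴─┘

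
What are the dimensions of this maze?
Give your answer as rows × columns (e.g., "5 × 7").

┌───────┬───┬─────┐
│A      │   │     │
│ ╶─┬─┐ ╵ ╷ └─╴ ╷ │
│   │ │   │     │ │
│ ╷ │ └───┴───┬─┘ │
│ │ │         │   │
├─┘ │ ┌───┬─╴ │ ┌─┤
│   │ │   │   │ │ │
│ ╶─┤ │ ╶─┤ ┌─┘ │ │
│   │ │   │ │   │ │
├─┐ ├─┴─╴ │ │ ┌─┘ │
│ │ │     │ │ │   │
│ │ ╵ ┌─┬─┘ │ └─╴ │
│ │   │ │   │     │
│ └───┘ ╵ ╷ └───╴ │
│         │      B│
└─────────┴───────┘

Counting the maze dimensions:
Rows (vertical): 8
Columns (horizontal): 9
Dimensions: 8 × 9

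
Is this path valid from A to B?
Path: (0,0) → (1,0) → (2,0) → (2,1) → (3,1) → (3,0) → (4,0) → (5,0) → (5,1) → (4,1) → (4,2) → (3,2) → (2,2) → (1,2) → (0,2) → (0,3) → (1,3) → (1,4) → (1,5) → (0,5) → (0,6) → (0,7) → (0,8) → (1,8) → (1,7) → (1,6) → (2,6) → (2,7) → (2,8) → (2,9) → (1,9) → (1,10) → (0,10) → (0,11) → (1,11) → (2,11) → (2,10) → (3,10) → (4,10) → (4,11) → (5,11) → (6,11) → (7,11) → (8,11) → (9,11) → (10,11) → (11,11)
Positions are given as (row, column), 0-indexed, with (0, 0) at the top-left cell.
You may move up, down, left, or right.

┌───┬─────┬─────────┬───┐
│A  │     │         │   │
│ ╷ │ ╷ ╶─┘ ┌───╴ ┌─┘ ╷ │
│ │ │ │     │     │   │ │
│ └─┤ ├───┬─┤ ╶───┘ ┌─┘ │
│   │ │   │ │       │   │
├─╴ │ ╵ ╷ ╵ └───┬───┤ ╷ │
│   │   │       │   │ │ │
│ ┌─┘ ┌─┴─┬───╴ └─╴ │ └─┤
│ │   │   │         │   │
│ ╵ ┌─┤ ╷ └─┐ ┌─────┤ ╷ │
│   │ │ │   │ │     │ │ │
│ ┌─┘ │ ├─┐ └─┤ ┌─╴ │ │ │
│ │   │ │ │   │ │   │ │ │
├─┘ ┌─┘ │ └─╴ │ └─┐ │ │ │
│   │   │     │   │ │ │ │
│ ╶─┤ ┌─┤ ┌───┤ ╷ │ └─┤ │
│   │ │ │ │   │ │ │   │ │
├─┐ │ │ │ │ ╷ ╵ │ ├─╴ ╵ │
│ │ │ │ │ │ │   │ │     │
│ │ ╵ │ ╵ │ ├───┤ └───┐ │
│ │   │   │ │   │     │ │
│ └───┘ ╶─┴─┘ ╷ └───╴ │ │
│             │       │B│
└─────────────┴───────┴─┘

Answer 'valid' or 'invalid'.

Checking path validity:
Result: All consecutive moves are passable.

valid

Correct solution:

┌───┬─────┬─────────┬───┐
│A  │↱ ↓  │↱ → → ↓  │↱ ↓│
│ ╷ │ ╷ ╶─┘ ┌───╴ ┌─┘ ╷ │
│↓│ │↑│↳ → ↑│↓ ← ↲│↱ ↑│↓│
│ └─┤ ├───┬─┤ ╶───┘ ┌─┘ │
│↳ ↓│↑│   │ │↳ → → ↑│↓ ↲│
├─╴ │ ╵ ╷ ╵ └───┬───┤ ╷ │
│↓ ↲│↑  │       │   │↓│ │
│ ┌─┘ ┌─┴─┬───╴ └─╴ │ └─┤
│↓│↱ ↑│   │         │↳ ↓│
│ ╵ ┌─┤ ╷ └─┐ ┌─────┤ ╷ │
│↳ ↑│ │ │   │ │     │ │↓│
│ ┌─┘ │ ├─┐ └─┤ ┌─╴ │ │ │
│ │   │ │ │   │ │   │ │↓│
├─┘ ┌─┘ │ └─╴ │ └─┐ │ │ │
│   │   │     │   │ │ │↓│
│ ╶─┤ ┌─┤ ┌───┤ ╷ │ └─┤ │
│   │ │ │ │   │ │ │   │↓│
├─┐ │ │ │ │ ╷ ╵ │ ├─╴ ╵ │
│ │ │ │ │ │ │   │ │    ↓│
│ │ ╵ │ ╵ │ ├───┤ └───┐ │
│ │   │   │ │   │     │↓│
│ └───┘ ╶─┴─┘ ╷ └───╴ │ │
│             │       │B│
└─────────────┴───────┴─┘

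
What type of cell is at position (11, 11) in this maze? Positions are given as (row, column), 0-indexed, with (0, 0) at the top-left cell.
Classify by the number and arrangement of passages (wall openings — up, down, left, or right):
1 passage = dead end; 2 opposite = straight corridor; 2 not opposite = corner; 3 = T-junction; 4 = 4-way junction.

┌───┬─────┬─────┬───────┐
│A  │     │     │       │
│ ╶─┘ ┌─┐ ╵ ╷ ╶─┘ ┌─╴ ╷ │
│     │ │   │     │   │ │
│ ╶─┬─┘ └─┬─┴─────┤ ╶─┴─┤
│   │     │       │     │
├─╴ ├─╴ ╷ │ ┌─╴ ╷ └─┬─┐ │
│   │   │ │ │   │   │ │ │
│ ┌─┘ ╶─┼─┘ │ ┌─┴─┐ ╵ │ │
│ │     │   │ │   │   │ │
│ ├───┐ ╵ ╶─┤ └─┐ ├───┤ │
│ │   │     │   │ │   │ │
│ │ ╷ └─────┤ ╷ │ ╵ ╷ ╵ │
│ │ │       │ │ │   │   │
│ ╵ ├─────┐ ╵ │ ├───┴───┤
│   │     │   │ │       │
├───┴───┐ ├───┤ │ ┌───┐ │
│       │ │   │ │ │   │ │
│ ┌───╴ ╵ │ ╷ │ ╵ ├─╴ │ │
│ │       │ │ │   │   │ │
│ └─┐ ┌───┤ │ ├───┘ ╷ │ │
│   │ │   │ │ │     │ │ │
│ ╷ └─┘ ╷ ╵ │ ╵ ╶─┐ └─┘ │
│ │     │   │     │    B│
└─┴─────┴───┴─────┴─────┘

Checking cell at (11, 11):
Number of passages: 2
Cell type: corner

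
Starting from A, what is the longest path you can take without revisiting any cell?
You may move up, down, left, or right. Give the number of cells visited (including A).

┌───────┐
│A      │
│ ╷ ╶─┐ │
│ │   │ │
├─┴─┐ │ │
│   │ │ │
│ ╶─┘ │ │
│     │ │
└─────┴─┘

Finding longest simple path using DFS:
Start: (0, 0)
Longest path visits 10 cells
Path: A → right → down → right → down → down → left → left → up → right

Solution:

┌───────┐
│A ↓    │
│ ╷ ╶─┐ │
│ │↳ ↓│ │
├─┴─┐ │ │
│↱ B│↓│ │
│ ╶─┘ │ │
│↑ ← ↲│ │
└─────┴─┘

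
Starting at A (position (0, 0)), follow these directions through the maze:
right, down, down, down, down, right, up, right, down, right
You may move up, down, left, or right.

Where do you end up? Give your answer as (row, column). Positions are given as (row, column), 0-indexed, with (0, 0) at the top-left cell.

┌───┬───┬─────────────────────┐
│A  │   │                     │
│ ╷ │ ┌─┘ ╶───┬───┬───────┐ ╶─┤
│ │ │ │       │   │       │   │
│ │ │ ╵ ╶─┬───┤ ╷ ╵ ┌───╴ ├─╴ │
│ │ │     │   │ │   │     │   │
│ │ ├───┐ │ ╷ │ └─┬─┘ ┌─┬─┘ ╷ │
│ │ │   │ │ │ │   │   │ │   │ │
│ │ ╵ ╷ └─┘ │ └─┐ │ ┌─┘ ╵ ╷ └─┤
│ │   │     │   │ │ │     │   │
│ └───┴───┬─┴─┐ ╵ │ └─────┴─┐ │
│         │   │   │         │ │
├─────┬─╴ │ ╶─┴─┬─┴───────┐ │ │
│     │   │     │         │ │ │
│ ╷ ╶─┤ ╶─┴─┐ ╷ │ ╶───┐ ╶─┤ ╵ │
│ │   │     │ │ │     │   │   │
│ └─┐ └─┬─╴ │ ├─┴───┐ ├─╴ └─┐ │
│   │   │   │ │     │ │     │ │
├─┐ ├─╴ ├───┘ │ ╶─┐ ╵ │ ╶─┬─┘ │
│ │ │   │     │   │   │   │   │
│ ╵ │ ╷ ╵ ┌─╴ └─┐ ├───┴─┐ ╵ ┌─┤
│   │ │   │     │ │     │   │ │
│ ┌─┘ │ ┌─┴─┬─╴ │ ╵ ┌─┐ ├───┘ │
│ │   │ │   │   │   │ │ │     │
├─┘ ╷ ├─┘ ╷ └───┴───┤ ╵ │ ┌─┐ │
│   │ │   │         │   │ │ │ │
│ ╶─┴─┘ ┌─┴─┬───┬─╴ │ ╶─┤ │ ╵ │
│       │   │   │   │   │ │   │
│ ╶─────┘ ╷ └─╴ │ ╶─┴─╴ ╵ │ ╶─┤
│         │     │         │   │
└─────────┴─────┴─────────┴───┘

Following directions step by step:
Start: (0, 0)
  right: (0, 0) → (0, 1)
  down: (0, 1) → (1, 1)
  down: (1, 1) → (2, 1)
  down: (2, 1) → (3, 1)
  down: (3, 1) → (4, 1)
  right: (4, 1) → (4, 2)
  up: (4, 2) → (3, 2)
  right: (3, 2) → (3, 3)
  down: (3, 3) → (4, 3)
  right: (4, 3) → (4, 4)
Final position: (4, 4)

Path taken:

┌───┬───┬─────────────────────┐
│A ↓│   │                     │
│ ╷ │ ┌─┘ ╶───┬───┬───────┐ ╶─┤
│ │↓│ │       │   │       │   │
│ │ │ ╵ ╶─┬───┤ ╷ ╵ ┌───╴ ├─╴ │
│ │↓│     │   │ │   │     │   │
│ │ ├───┐ │ ╷ │ └─┬─┘ ┌─┬─┘ ╷ │
│ │↓│↱ ↓│ │ │ │   │   │ │   │ │
│ │ ╵ ╷ └─┘ │ └─┐ │ ┌─┘ ╵ ╷ └─┤
│ │↳ ↑│↳ B  │   │ │ │     │   │
│ └───┴───┬─┴─┐ ╵ │ └─────┴─┐ │
│         │   │   │         │ │
├─────┬─╴ │ ╶─┴─┬─┴───────┐ │ │
│     │   │     │         │ │ │
│ ╷ ╶─┤ ╶─┴─┐ ╷ │ ╶───┐ ╶─┤ ╵ │
│ │   │     │ │ │     │   │   │
│ └─┐ └─┬─╴ │ ├─┴───┐ ├─╴ └─┐ │
│   │   │   │ │     │ │     │ │
├─┐ ├─╴ ├───┘ │ ╶─┐ ╵ │ ╶─┬─┘ │
│ │ │   │     │   │   │   │   │
│ ╵ │ ╷ ╵ ┌─╴ └─┐ ├───┴─┐ ╵ ┌─┤
│   │ │   │     │ │     │   │ │
│ ┌─┘ │ ┌─┴─┬─╴ │ ╵ ┌─┐ ├───┘ │
│ │   │ │   │   │   │ │ │     │
├─┘ ╷ ├─┘ ╷ └───┴───┤ ╵ │ ┌─┐ │
│   │ │   │         │   │ │ │ │
│ ╶─┴─┘ ┌─┴─┬───┬─╴ │ ╶─┤ │ ╵ │
│       │   │   │   │   │ │   │
│ ╶─────┘ ╷ └─╴ │ ╶─┴─╴ ╵ │ ╶─┤
│         │     │         │   │
└─────────┴─────┴─────────┴───┘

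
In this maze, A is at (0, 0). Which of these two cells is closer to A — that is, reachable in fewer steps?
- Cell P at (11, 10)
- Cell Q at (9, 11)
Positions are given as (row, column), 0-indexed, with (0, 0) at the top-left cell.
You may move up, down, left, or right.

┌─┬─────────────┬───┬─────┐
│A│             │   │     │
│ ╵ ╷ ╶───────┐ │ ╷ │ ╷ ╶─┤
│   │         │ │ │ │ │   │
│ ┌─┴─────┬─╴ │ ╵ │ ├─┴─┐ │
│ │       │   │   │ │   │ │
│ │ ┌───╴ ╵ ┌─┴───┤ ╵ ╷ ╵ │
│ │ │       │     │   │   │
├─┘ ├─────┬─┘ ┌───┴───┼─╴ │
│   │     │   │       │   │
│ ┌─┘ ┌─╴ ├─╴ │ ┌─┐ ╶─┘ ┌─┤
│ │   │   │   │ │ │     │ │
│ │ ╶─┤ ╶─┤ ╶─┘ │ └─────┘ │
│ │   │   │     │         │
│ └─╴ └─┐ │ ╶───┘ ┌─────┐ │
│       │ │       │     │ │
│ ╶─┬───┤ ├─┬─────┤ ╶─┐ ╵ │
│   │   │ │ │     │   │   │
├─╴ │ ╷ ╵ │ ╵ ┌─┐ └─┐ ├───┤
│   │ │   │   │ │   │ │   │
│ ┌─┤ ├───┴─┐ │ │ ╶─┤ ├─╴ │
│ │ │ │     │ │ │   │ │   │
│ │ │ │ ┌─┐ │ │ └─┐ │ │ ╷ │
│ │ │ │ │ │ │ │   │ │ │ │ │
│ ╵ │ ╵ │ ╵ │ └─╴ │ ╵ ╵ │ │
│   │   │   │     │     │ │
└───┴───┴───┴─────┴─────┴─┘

Shortest path A → P at (11, 10): 55 steps
Shortest path A → Q at (9, 11): 62 steps

P is closer (55 steps vs 62 steps).

Path to P:

┌─┬─────────────┬───┬─────┐
│A│↱ → → → → → ↓│↱ ↓│     │
│ ╵ ╷ ╶───────┐ │ ╷ │ ╷ ╶─┤
│↳ ↑│         │↓│↑│↓│ │   │
│ ┌─┴─────┬─╴ │ ╵ │ ├─┴─┐ │
│ │       │   │↳ ↑│↓│↱ ↓│ │
│ │ ┌───╴ ╵ ┌─┴───┤ ╵ ╷ ╵ │
│ │ │       │     │↳ ↑│↳ ↓│
├─┘ ├─────┬─┘ ┌───┴───┼─╴ │
│   │     │   │↓ ← ↰  │↓ ↲│
│ ┌─┘ ┌─╴ ├─╴ │ ┌─┐ ╶─┘ ┌─┤
│ │   │   │   │↓│ │↑ ← ↲│ │
│ │ ╶─┤ ╶─┤ ╶─┘ │ └─────┘ │
│ │   │   │↓ ← ↲│↱ → → → ↓│
│ └─╴ └─┐ │ ╶───┘ ┌─────┐ │
│       │ │↳ → → ↑│↓ ← ↰│↓│
│ ╶─┬───┤ ├─┬─────┤ ╶─┐ ╵ │
│   │   │ │ │     │↳ ↓│↑ ↲│
├─╴ │ ╷ ╵ │ ╵ ┌─┐ └─┐ ├───┤
│   │ │   │   │ │   │↓│   │
│ ┌─┤ ├───┴─┐ │ │ ╶─┤ ├─╴ │
│ │ │ │     │ │ │   │↓│   │
│ │ │ │ ┌─┐ │ │ └─┐ │ │ ╷ │
│ │ │ │ │ │ │ │   │ │P│ │ │
│ ╵ │ ╵ │ ╵ │ └─╴ │ ╵ ╵ │ │
│   │   │   │     │     │ │
└───┴───┴───┴─────┴─────┴─┘

Path to Q:

┌─┬─────────────┬───┬─────┐
│A│↱ → → → → → ↓│↱ ↓│     │
│ ╵ ╷ ╶───────┐ │ ╷ │ ╷ ╶─┤
│↳ ↑│         │↓│↑│↓│ │   │
│ ┌─┴─────┬─╴ │ ╵ │ ├─┴─┐ │
│ │       │   │↳ ↑│↓│↱ ↓│ │
│ │ ┌───╴ ╵ ┌─┴───┤ ╵ ╷ ╵ │
│ │ │       │     │↳ ↑│↳ ↓│
├─┘ ├─────┬─┘ ┌───┴───┼─╴ │
│   │     │   │↓ ← ↰  │↓ ↲│
│ ┌─┘ ┌─╴ ├─╴ │ ┌─┐ ╶─┘ ┌─┤
│ │   │   │   │↓│ │↑ ← ↲│ │
│ │ ╶─┤ ╶─┤ ╶─┘ │ └─────┘ │
│ │   │   │↓ ← ↲│↱ → → → ↓│
│ └─╴ └─┐ │ ╶───┘ ┌─────┐ │
│       │ │↳ → → ↑│↓ ← ↰│↓│
│ ╶─┬───┤ ├─┬─────┤ ╶─┐ ╵ │
│   │   │ │ │     │↳ ↓│↑ ↲│
├─╴ │ ╷ ╵ │ ╵ ┌─┐ └─┐ ├───┤
│   │ │   │   │ │   │↓│Q ↰│
│ ┌─┤ ├───┴─┐ │ │ ╶─┤ ├─╴ │
│ │ │ │     │ │ │   │↓│↱ ↑│
│ │ │ │ ┌─┐ │ │ └─┐ │ │ ╷ │
│ │ │ │ │ │ │ │   │ │↓│↑│ │
│ ╵ │ ╵ │ ╵ │ └─╴ │ ╵ ╵ │ │
│   │   │   │     │  ↳ ↑│ │
└───┴───┴───┴─────┴─────┴─┘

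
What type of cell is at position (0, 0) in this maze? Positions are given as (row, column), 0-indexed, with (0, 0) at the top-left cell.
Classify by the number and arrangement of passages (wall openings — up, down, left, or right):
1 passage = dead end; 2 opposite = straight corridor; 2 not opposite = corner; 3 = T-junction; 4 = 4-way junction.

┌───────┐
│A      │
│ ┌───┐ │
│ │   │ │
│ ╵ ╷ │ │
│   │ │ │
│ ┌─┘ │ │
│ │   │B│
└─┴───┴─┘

Checking cell at (0, 0):
Number of passages: 2
Cell type: corner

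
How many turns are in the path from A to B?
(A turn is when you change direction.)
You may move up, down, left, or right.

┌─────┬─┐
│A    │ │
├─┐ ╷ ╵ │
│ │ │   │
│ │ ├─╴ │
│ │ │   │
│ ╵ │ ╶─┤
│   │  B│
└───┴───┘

Directions: right, right, down, right, down, left, down, right
Number of turns: 6

Solution:

┌─────┬─┐
│A → ↓│ │
├─┐ ╷ ╵ │
│ │ │↳ ↓│
│ │ ├─╴ │
│ │ │↓ ↲│
│ ╵ │ ╶─┤
│   │↳ B│
└───┴───┘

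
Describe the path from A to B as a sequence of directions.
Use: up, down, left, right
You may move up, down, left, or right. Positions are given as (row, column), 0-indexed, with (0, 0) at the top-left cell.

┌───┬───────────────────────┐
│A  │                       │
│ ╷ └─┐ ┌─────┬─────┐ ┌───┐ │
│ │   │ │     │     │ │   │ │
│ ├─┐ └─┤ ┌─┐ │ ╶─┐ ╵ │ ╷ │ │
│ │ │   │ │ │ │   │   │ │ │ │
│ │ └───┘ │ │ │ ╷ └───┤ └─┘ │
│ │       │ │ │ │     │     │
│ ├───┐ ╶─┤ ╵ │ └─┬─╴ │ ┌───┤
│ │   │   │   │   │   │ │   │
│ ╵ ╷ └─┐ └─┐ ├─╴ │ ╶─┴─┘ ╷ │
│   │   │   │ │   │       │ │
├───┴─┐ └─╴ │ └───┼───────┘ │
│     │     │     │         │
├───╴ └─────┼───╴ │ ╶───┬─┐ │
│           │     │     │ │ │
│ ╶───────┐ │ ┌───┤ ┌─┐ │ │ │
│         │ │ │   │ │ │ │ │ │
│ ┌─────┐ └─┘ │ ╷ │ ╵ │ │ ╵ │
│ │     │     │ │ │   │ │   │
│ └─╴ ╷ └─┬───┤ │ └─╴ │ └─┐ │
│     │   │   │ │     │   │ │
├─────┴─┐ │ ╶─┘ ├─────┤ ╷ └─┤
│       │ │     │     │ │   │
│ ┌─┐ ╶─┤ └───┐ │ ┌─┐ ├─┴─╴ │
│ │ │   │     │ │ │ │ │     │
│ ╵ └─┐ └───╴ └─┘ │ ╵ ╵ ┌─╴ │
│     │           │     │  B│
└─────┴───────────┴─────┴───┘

Finding the path and converting it to directions:
Path through cells: (0,0) → (1,0) → (2,0) → (3,0) → (4,0) → (5,0) → (5,1) → (4,1) → (4,2) → (5,2) → (5,3) → (6,3) → (6,4) → (6,5) → (5,5) → (5,4) → (4,4) → (4,3) → (3,3) → (3,4) → (2,4) → (1,4) → (1,5) → (1,6) → (2,6) → (3,6) → (4,6) → (5,6) → (6,6) → (6,7) → (6,8) → (7,8) → (7,7) → (7,6) → (8,6) → (9,6) → (9,5) → (9,4) → (8,4) → (8,3) → (8,2) → (8,1) → (8,0) → (9,0) → (10,0) → (10,1) → (10,2) → (9,2) → (9,3) → (10,3) → (10,4) → (11,4) → (12,4) → (12,5) → (12,6) → (13,6) → (13,7) → (13,8) → (12,8) → (11,8) → (11,9) → (11,10) → (12,10) → (13,10) → (13,11) → (12,11) → (12,12) → (12,13) → (13,13)
Directions: down, down, down, down, down, right, up, right, down, right, down, right, right, up, left, up, left, up, right, up, up, right, right, down, down, down, down, down, right, right, down, left, left, down, down, left, left, up, left, left, left, left, down, down, right, right, up, right, down, right, down, down, right, right, down, right, right, up, up, right, right, down, down, right, up, right, right, down

Solution:

┌───┬───────────────────────┐
│A  │                       │
│ ╷ └─┐ ┌─────┬─────┐ ┌───┐ │
│↓│   │ │↱ → ↓│     │ │   │ │
│ ├─┐ └─┤ ┌─┐ │ ╶─┐ ╵ │ ╷ │ │
│↓│ │   │↑│ │↓│   │   │ │ │ │
│ │ └───┘ │ │ │ ╷ └───┤ └─┘ │
│↓│    ↱ ↑│ │↓│ │     │     │
│ ├───┐ ╶─┤ ╵ │ └─┬─╴ │ ┌───┤
│↓│↱ ↓│↑ ↰│  ↓│   │   │ │   │
│ ╵ ╷ └─┐ └─┐ ├─╴ │ ╶─┴─┘ ╷ │
│↳ ↑│↳ ↓│↑ ↰│↓│   │       │ │
├───┴─┐ └─╴ │ └───┼───────┘ │
│     │↳ → ↑│↳ → ↓│         │
├───╴ └─────┼───╴ │ ╶───┬─┐ │
│           │↓ ← ↲│     │ │ │
│ ╶───────┐ │ ┌───┤ ┌─┐ │ │ │
│↓ ← ← ← ↰│ │↓│   │ │ │ │ │ │
│ ┌─────┐ └─┘ │ ╷ │ ╵ │ │ ╵ │
│↓│  ↱ ↓│↑ ← ↲│ │ │   │ │   │
│ └─╴ ╷ └─┬───┤ │ └─╴ │ └─┐ │
│↳ → ↑│↳ ↓│   │ │     │   │ │
├─────┴─┐ │ ╶─┘ ├─────┤ ╷ └─┤
│       │↓│     │↱ → ↓│ │   │
│ ┌─┐ ╶─┤ └───┐ │ ┌─┐ ├─┴─╴ │
│ │ │   │↳ → ↓│ │↑│ │↓│↱ → ↓│
│ ╵ └─┐ └───╴ └─┘ │ ╵ ╵ ┌─╴ │
│     │      ↳ → ↑│  ↳ ↑│  B│
└─────┴───────────┴─────┴───┘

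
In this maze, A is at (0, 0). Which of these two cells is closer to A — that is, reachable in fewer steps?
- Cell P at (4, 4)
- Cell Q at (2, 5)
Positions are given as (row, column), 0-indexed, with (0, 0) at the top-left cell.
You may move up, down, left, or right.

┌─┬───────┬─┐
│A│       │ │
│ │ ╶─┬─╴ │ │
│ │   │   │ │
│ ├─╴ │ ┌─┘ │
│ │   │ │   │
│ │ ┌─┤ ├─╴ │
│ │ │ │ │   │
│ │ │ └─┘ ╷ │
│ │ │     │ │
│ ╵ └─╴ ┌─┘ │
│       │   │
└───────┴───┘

Shortest path A → P at (4, 4): 10 steps
Shortest path A → Q at (2, 5): 13 steps

P is closer (10 steps vs 13 steps).

Path to P:

┌─┬───────┬─┐
│A│       │ │
│ │ ╶─┬─╴ │ │
│↓│   │   │ │
│ ├─╴ │ ┌─┘ │
│↓│   │ │   │
│ │ ┌─┤ ├─╴ │
│↓│ │ │ │   │
│ │ │ └─┘ ╷ │
│↓│ │  ↱ P│ │
│ ╵ └─╴ ┌─┘ │
│↳ → → ↑│   │
└───────┴───┘

Path to Q:

┌─┬───────┬─┐
│A│       │ │
│ │ ╶─┬─╴ │ │
│↓│   │   │ │
│ ├─╴ │ ┌─┘ │
│↓│   │ │  Q│
│ │ ┌─┤ ├─╴ │
│↓│ │ │ │↱ ↑│
│ │ │ └─┘ ╷ │
│↓│ │  ↱ ↑│ │
│ ╵ └─╴ ┌─┘ │
│↳ → → ↑│   │
└───────┴───┘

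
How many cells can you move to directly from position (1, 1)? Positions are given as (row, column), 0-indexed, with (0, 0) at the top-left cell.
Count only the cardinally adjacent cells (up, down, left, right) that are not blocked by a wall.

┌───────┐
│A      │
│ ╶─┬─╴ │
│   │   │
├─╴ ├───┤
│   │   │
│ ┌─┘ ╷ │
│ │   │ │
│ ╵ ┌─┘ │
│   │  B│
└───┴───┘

Checking passable neighbors of (1, 1):
Neighbors: (2, 1), (1, 0)
Count: 2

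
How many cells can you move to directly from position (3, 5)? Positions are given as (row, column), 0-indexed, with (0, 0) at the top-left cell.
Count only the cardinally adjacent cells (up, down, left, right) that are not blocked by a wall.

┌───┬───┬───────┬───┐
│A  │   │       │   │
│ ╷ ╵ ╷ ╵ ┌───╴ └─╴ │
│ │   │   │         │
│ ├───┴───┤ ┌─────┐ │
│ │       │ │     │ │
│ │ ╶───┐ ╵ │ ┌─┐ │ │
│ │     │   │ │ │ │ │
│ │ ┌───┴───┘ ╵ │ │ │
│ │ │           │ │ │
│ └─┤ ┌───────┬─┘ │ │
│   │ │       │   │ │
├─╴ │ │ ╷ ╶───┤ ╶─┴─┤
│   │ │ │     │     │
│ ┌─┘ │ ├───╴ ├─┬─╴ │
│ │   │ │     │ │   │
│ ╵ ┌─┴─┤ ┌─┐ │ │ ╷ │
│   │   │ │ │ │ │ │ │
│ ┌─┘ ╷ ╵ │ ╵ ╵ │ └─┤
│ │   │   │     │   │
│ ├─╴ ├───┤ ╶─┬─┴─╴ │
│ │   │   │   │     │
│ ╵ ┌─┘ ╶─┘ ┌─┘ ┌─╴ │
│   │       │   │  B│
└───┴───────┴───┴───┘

Checking passable neighbors of (3, 5):
Neighbors: (2, 5), (3, 4)
Count: 2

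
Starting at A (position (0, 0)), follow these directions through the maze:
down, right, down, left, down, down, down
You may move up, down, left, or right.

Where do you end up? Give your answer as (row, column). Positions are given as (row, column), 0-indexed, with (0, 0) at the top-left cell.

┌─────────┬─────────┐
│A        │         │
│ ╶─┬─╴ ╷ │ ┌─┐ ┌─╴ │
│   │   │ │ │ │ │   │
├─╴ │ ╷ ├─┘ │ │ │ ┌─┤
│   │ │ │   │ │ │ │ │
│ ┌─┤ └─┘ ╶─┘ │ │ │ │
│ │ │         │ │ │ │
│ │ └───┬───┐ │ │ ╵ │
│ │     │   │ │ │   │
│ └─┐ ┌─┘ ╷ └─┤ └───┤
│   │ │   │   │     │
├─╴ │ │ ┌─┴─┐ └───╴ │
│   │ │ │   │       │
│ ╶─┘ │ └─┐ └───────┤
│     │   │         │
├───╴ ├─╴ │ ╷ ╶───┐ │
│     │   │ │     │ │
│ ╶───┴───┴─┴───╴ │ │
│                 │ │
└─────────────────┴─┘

Following directions step by step:
Start: (0, 0)
  down: (0, 0) → (1, 0)
  right: (1, 0) → (1, 1)
  down: (1, 1) → (2, 1)
  left: (2, 1) → (2, 0)
  down: (2, 0) → (3, 0)
  down: (3, 0) → (4, 0)
  down: (4, 0) → (5, 0)
Final position: (5, 0)

Path taken:

┌─────────┬─────────┐
│A        │         │
│ ╶─┬─╴ ╷ │ ┌─┐ ┌─╴ │
│↳ ↓│   │ │ │ │ │   │
├─╴ │ ╷ ├─┘ │ │ │ ┌─┤
│↓ ↲│ │ │   │ │ │ │ │
│ ┌─┤ └─┘ ╶─┘ │ │ │ │
│↓│ │         │ │ │ │
│ │ └───┬───┐ │ │ ╵ │
│↓│     │   │ │ │   │
│ └─┐ ┌─┘ ╷ └─┤ └───┤
│B  │ │   │   │     │
├─╴ │ │ ┌─┴─┐ └───╴ │
│   │ │ │   │       │
│ ╶─┘ │ └─┐ └───────┤
│     │   │         │
├───╴ ├─╴ │ ╷ ╶───┐ │
│     │   │ │     │ │
│ ╶───┴───┴─┴───╴ │ │
│                 │ │
└─────────────────┴─┘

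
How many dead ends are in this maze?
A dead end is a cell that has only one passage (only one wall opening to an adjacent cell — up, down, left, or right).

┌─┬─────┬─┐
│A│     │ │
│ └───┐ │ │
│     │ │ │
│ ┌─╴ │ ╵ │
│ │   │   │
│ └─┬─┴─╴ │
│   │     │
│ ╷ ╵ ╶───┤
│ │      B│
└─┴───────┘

Checking each cell for number of passages:

Dead ends found at positions:
  (0, 0)
  (0, 1)
  (0, 4)
  (2, 1)
  (4, 0)
  (4, 4)
Total dead ends: 6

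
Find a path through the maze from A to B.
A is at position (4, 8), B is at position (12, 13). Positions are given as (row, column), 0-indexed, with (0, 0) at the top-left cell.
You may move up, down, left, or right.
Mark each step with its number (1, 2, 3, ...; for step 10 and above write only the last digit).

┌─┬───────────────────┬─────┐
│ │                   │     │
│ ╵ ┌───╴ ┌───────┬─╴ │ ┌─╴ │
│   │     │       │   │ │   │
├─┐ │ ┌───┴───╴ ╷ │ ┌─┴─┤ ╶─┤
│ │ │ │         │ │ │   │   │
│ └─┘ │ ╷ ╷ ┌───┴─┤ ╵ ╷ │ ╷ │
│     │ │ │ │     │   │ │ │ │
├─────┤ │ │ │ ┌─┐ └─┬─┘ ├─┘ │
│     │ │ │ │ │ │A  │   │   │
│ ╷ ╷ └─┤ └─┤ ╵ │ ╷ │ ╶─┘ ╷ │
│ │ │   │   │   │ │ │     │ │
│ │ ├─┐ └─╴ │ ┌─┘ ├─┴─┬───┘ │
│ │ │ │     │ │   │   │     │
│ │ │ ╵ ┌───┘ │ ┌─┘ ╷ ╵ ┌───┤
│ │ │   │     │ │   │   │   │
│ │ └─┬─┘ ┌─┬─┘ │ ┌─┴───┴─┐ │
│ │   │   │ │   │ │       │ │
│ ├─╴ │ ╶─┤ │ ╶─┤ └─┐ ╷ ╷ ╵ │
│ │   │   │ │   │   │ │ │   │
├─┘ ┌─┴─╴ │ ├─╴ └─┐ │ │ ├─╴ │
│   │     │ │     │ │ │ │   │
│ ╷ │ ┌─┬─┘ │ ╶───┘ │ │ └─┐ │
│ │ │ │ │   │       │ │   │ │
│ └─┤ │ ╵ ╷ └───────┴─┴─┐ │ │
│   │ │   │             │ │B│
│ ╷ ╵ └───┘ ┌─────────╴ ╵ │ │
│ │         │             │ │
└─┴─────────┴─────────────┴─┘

Finding the shortest path from (4, 8) to (12, 13):
Path length: 43 steps
Directions: up → left → left → down → down → down → down → left → left → down → left → down → right → down → left → left → down → down → down → right → right → right → up → right → right → right → right → right → right → down → right → up → up → left → up → up → up → right → down → right → down → down → down

Solution:

┌─┬───────────────────┬─────┐
│ │                   │     │
│ ╵ ┌───╴ ┌───────┬─╴ │ ┌─╴ │
│   │     │       │   │ │   │
├─┐ │ ┌───┴───╴ ╷ │ ┌─┴─┤ ╶─┤
│ │ │ │         │ │ │   │   │
│ └─┘ │ ╷ ╷ ┌───┴─┤ ╵ ╷ │ ╷ │
│     │ │ │ │3 2 1│   │ │ │ │
├─────┤ │ │ │ ┌─┐ └─┬─┘ ├─┘ │
│     │ │ │ │4│ │A  │   │   │
│ ╷ ╷ └─┤ └─┤ ╵ │ ╷ │ ╶─┘ ╷ │
│ │ │   │   │5  │ │ │     │ │
│ │ ├─┐ └─╴ │ ┌─┘ ├─┴─┬───┘ │
│ │ │ │     │6│   │   │     │
│ │ │ ╵ ┌───┘ │ ┌─┘ ╷ ╵ ┌───┤
│ │ │   │9 8 7│ │   │   │   │
│ │ └─┬─┘ ┌─┬─┘ │ ┌─┴───┴─┐ │
│ │   │1 0│ │   │ │    7 8│ │
│ ├─╴ │ ╶─┤ │ ╶─┤ └─┐ ╷ ╷ ╵ │
│ │   │2 3│ │   │   │ │6│9 0│
├─┘ ┌─┴─╴ │ ├─╴ └─┐ │ │ ├─╴ │
│   │6 5 4│ │     │ │ │5│  1│
│ ╷ │ ┌─┬─┘ │ ╶───┘ │ │ └─┐ │
│ │ │7│ │   │       │ │4 3│2│
│ └─┤ │ ╵ ╷ └───────┴─┴─┐ │ │
│   │8│   │3 4 5 6 7 8 9│2│B│
│ ╷ ╵ └───┘ ┌─────────╴ ╵ │ │
│ │  9 0 1 2│          0 1│ │
└─┴─────────┴─────────────┴─┘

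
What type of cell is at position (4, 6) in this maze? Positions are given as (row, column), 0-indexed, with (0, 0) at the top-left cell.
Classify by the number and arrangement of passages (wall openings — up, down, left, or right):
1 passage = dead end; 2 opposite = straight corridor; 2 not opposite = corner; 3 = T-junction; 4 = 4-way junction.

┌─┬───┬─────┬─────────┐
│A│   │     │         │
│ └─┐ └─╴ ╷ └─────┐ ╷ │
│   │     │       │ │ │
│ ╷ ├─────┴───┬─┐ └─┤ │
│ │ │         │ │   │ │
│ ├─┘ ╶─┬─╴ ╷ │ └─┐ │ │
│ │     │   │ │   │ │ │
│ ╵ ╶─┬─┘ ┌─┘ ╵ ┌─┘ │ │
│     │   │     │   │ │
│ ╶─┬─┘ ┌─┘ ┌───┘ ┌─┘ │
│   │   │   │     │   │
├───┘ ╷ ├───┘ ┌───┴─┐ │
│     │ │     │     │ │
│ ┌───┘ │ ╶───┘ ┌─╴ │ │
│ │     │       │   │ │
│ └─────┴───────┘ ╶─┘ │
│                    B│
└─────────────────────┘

Checking cell at (4, 6):
Number of passages: 3
Cell type: T-junction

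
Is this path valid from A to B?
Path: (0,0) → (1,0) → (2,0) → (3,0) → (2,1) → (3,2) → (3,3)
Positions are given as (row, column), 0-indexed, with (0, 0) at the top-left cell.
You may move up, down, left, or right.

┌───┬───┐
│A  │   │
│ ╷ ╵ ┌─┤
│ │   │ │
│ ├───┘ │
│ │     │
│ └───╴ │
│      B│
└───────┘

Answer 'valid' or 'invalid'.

Checking path validity:
Result: Invalid move at step 4: cannot move from (3, 0) to (2, 1).

invalid

Correct solution:

┌───┬───┐
│A  │   │
│ ╷ ╵ ┌─┤
│↓│   │ │
│ ├───┘ │
│↓│     │
│ └───╴ │
│↳ → → B│
└───────┘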